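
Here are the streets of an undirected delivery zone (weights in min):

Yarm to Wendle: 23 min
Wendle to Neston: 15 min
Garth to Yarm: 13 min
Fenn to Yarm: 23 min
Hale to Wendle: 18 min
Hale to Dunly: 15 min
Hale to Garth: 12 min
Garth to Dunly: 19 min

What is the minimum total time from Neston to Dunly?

Settle nodes by increasing distance from Neston:
Neston: 0
Wendle: 15  (via Neston)
Hale: 33  (via Wendle)
Yarm: 38  (via Wendle)
Garth: 45  (via Hale)
Dunly: 48  (via Hale)
Shortest route: Neston–Wendle–Hale–Dunly = 48 min.

48 min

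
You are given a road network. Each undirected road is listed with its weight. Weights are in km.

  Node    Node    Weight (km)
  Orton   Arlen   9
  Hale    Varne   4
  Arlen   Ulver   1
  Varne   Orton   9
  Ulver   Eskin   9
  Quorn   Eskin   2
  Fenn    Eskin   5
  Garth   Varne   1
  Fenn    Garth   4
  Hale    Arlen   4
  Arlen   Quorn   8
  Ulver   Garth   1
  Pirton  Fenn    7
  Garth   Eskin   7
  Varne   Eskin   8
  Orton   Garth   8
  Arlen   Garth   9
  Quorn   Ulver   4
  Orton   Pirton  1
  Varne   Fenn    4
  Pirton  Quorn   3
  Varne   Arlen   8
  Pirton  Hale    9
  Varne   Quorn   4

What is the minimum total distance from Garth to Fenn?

Shortest distances from Garth:
Garth: 0
Varne: 1  (via Garth)
Ulver: 1  (via Garth)
Arlen: 2  (via Ulver)
Fenn: 4  (via Garth)
Shortest route: Garth–Fenn = 4 km.

4 km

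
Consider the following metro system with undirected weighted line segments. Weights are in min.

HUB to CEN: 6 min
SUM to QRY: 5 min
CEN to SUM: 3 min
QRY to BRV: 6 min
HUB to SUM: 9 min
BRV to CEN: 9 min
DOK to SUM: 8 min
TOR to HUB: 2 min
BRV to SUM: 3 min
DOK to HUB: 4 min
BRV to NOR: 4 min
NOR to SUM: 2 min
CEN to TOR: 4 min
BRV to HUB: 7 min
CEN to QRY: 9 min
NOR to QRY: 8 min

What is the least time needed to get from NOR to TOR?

Settle nodes by increasing distance from NOR:
NOR: 0
SUM: 2  (via NOR)
BRV: 4  (via NOR)
CEN: 5  (via SUM)
QRY: 7  (via SUM)
TOR: 9  (via CEN)
Shortest route: NOR–SUM–CEN–TOR = 9 min.

9 min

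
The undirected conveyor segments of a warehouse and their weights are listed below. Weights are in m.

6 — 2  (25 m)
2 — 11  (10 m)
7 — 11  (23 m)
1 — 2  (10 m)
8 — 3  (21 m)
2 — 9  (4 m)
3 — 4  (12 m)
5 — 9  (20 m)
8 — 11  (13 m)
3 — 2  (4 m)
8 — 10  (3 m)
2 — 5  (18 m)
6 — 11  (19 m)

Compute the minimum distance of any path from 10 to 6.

35 m

Candidate routes:
10 - 8 - 11 - 2 - 6: 3+13+10+25 = 51
10 - 8 - 11 - 6: 3+13+19 = 35
The minimum is 35 m via 10 - 8 - 11 - 6.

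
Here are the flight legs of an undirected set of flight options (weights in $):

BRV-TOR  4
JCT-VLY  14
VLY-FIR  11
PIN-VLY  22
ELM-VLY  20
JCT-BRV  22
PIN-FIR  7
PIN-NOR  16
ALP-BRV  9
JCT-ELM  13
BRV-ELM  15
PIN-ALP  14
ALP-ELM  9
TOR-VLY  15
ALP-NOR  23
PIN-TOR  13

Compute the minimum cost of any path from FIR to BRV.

$24

Candidate routes:
FIR → PIN → ALP → BRV: 7+14+9 = 30
FIR → PIN → TOR → BRV: 7+13+4 = 24
Cheapest is FIR → PIN → TOR → BRV at $24.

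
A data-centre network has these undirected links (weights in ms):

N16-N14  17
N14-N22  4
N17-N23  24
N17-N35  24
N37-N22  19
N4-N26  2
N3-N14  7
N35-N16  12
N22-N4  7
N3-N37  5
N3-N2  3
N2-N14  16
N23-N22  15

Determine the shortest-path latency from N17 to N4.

Enumerating some paths:
N17 - N23 - N22 - N4: 24+15+7 = 46
N17 - N35 - N16 - N14 - N3 - N37 - N22 - N4: 24+12+17+7+5+19+7 = 91
N17 - N35 - N16 - N14 - N2 - N3 - N37 - N22 - N4: 24+12+17+16+3+5+19+7 = 103
N17 - N35 - N16 - N14 - N22 - N4: 24+12+17+4+7 = 64
Cheapest is N17 - N23 - N22 - N4 at 46 ms.

46 ms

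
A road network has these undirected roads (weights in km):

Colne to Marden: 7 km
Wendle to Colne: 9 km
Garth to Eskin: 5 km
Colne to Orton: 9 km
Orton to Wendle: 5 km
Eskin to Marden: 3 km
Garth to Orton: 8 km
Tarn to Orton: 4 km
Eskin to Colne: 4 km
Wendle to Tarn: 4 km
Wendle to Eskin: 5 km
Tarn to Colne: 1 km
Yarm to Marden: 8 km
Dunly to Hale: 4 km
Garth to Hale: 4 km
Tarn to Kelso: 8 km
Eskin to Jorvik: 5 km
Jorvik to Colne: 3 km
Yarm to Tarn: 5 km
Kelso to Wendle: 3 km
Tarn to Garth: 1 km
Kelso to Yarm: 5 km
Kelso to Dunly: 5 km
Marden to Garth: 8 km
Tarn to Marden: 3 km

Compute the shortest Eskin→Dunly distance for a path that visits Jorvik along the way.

18 km

Best Eskin to Jorvik: Eskin–Jorvik costing 5
Best Jorvik to Dunly: Jorvik–Colne–Tarn–Garth–Hale–Dunly costing 13
Total via Jorvik: 5 + 13 = 18 km.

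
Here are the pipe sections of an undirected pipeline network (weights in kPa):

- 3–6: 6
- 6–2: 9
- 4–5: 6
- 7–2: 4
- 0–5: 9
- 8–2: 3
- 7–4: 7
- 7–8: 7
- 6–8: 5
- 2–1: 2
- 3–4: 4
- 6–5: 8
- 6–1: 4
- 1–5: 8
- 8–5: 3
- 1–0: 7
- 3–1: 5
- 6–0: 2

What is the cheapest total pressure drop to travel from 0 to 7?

12 kPa

Shortest distances from 0:
0: 0
6: 2  (via 0)
1: 6  (via 6)
8: 7  (via 6)
2: 8  (via 1)
3: 8  (via 6)
5: 9  (via 0)
4: 12  (via 3)
7: 12  (via 2)
Shortest route: 0 → 6 → 1 → 2 → 7 = 12 kPa.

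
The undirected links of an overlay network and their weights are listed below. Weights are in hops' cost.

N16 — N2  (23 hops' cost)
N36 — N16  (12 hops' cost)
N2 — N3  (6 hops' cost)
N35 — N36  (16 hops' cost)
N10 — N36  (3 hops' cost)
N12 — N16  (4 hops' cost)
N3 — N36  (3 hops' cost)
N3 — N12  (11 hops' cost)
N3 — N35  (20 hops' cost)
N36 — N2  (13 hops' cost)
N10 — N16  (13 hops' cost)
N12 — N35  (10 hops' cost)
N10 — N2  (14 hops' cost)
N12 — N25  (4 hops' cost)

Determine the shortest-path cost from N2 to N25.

21 hops' cost

Compare a few routes:
N2 - N36 - N3 - N12 - N25: 13+3+11+4 = 31
N2 - N3 - N12 - N25: 6+11+4 = 21
N2 - N3 - N36 - N16 - N12 - N25: 6+3+12+4+4 = 29
The minimum is 21 hops' cost via N2 - N3 - N12 - N25.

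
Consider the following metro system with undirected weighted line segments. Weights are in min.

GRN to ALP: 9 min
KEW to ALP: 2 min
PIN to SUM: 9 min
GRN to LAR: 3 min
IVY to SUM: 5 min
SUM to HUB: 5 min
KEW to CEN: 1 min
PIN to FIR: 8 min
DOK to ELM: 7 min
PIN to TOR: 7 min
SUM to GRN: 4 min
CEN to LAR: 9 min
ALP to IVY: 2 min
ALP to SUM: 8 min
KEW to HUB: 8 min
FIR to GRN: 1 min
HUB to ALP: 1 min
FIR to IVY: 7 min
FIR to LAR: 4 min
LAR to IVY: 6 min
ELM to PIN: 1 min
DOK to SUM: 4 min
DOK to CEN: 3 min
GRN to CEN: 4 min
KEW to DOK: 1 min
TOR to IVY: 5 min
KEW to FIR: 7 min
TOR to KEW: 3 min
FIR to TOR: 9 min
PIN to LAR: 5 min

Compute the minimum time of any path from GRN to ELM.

9 min

Shortest distances from GRN:
GRN: 0
FIR: 1  (via GRN)
LAR: 3  (via GRN)
CEN: 4  (via GRN)
SUM: 4  (via GRN)
KEW: 5  (via CEN)
DOK: 6  (via KEW)
ALP: 7  (via KEW)
IVY: 8  (via FIR)
TOR: 8  (via KEW)
HUB: 8  (via ALP)
PIN: 8  (via LAR)
ELM: 9  (via PIN)
Shortest route: GRN → LAR → PIN → ELM = 9 min.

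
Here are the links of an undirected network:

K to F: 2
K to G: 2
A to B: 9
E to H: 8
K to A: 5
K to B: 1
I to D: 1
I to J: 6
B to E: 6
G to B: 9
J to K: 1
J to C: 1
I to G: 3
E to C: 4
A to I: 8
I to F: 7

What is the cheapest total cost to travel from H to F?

Running Dijkstra from H:
H: 0
E: 8  (via H)
C: 12  (via E)
J: 13  (via C)
B: 14  (via E)
K: 14  (via J)
F: 16  (via K)
Shortest route: H–E–C–J–K–F = 16.

16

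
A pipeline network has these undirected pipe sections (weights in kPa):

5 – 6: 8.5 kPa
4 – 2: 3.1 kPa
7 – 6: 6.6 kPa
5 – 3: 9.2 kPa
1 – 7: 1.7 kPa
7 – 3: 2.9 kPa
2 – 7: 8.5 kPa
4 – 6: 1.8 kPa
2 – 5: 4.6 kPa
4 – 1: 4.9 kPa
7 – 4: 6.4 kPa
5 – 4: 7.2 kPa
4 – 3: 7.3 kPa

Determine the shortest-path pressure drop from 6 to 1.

Compare a few routes:
6 → 4 → 7 → 1: 1.8+6.4+1.7 = 9.9
6 → 4 → 1: 1.8+4.9 = 6.7
6 → 7 → 1: 6.6+1.7 = 8.3
The minimum is 6.7 kPa via 6 → 4 → 1.

6.7 kPa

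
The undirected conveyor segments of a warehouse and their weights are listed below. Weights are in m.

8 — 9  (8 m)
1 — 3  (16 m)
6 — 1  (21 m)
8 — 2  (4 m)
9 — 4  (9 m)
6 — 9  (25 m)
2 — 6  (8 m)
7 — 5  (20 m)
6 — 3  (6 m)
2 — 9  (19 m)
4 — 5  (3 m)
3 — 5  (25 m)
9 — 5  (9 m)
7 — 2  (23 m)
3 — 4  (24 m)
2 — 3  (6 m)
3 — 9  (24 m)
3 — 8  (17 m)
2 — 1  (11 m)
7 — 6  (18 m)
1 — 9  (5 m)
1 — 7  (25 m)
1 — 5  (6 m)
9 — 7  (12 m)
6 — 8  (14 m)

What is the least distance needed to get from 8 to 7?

20 m

Enumerating some paths:
8 - 9 - 7: 8+12 = 20
8 - 2 - 7: 4+23 = 27
The minimum is 20 m via 8 - 9 - 7.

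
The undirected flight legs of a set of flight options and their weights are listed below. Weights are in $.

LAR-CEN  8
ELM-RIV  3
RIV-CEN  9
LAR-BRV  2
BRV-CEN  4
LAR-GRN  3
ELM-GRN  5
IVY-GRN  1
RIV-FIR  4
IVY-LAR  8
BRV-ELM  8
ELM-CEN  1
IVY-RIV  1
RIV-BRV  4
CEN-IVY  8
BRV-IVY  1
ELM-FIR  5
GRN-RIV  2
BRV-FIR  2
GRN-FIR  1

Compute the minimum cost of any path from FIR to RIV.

Candidate routes:
FIR–BRV–IVY–RIV: 2+1+1 = 4
FIR–RIV: 4 = 4
FIR–GRN–RIV: 1+2 = 3
Cheapest is FIR–GRN–RIV at $3.

$3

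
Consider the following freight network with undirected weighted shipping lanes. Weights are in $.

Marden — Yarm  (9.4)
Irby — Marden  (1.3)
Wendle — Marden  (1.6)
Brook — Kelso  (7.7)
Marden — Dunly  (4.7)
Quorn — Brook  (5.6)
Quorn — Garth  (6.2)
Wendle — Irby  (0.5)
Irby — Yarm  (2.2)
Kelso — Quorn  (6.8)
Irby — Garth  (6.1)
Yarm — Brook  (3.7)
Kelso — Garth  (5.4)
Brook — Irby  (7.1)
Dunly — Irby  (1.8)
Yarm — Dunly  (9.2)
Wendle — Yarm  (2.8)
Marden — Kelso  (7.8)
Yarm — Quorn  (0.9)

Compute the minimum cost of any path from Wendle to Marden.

$1.6

Shortest distances from Wendle:
Wendle: 0
Irby: 0.5  (via Wendle)
Marden: 1.6  (via Wendle)
Shortest route: Wendle → Marden = $1.6.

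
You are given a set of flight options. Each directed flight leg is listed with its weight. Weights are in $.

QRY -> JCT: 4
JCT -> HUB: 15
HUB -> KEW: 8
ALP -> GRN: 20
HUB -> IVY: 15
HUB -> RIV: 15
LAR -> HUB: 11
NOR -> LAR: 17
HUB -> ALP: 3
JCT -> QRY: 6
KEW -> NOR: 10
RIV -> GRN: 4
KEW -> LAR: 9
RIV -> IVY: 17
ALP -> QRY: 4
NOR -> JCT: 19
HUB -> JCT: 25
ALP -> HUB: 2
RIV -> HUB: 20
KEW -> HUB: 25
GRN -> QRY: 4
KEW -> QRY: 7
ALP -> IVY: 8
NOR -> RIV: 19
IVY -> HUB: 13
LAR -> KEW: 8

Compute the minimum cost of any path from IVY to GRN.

Compare a few routes:
IVY–HUB–ALP–GRN: 13+3+20 = 36
IVY–HUB–RIV–GRN: 13+15+4 = 32
The minimum is $32 via IVY–HUB–RIV–GRN.

$32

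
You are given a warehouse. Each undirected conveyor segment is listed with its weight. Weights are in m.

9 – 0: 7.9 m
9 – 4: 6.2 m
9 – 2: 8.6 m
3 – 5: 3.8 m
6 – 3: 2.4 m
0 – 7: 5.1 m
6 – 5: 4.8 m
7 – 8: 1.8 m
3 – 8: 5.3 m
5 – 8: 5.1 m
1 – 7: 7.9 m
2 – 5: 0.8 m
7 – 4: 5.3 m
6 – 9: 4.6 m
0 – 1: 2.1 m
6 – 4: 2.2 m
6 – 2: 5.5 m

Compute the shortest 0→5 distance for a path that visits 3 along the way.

Shortest 0→3: 0–7–8–3 = 12.2
Best 3 to 5: 3–5 costing 3.8
Total via 3: 12.2 + 3.8 = 16 m.

16 m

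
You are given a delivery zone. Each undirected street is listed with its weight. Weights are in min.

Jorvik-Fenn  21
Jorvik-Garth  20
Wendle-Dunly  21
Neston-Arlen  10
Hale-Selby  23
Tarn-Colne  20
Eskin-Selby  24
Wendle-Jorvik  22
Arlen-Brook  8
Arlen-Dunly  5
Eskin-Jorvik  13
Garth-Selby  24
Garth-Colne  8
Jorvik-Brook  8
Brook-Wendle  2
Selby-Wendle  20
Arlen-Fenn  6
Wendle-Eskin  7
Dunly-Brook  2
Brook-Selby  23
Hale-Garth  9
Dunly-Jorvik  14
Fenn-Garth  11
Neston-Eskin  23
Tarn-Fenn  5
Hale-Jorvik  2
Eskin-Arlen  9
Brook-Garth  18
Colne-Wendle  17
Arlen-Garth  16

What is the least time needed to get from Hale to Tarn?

Settle nodes by increasing distance from Hale:
Hale: 0
Jorvik: 2  (via Hale)
Garth: 9  (via Hale)
Brook: 10  (via Jorvik)
Dunly: 12  (via Brook)
Wendle: 12  (via Brook)
Eskin: 15  (via Jorvik)
Colne: 17  (via Garth)
Arlen: 17  (via Dunly)
Fenn: 20  (via Garth)
Selby: 23  (via Hale)
Tarn: 25  (via Fenn)
Shortest route: Hale–Garth–Fenn–Tarn = 25 min.

25 min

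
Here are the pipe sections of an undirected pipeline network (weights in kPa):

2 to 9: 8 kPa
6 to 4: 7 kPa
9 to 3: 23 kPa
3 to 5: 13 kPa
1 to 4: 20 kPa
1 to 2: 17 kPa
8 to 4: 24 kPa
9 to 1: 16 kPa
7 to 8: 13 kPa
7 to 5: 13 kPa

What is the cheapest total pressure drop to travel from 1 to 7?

Settle nodes by increasing distance from 1:
1: 0
9: 16  (via 1)
2: 17  (via 1)
4: 20  (via 1)
6: 27  (via 4)
3: 39  (via 9)
8: 44  (via 4)
5: 52  (via 3)
7: 57  (via 8)
Shortest route: 1–4–8–7 = 57 kPa.

57 kPa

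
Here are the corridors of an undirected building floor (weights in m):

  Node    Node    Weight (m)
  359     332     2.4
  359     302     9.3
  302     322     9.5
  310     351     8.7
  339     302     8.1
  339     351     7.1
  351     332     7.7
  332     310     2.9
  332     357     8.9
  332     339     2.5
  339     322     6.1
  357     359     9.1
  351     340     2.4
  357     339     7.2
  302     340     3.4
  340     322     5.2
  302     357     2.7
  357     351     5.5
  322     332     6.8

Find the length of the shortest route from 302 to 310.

Enumerating some paths:
302 → 359 → 332 → 310: 9.3+2.4+2.9 = 14.6
302 → 339 → 332 → 310: 8.1+2.5+2.9 = 13.5
302 → 340 → 351 → 310: 3.4+2.4+8.7 = 14.5
302 → 357 → 332 → 310: 2.7+8.9+2.9 = 14.5
Cheapest is 302 → 339 → 332 → 310 at 13.5 m.

13.5 m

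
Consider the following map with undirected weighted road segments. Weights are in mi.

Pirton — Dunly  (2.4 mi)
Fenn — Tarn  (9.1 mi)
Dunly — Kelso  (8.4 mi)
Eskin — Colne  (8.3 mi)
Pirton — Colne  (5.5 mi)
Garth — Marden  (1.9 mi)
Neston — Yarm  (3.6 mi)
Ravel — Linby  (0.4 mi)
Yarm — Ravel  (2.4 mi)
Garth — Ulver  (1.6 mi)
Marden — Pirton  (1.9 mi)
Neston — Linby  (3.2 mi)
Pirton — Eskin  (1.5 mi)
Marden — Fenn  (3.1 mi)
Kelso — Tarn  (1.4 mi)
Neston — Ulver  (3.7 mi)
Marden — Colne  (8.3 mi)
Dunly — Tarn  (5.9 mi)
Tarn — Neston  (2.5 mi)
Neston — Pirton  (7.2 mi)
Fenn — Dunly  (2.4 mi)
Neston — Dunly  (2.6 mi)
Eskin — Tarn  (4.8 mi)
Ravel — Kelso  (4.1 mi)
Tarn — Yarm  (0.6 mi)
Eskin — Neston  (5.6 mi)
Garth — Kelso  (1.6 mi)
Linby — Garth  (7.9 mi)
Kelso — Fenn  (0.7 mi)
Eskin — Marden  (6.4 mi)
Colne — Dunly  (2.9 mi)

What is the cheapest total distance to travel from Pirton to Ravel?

8.6 mi

Enumerating some paths:
Pirton–Dunly–Neston–Linby–Ravel: 2.4+2.6+3.2+0.4 = 8.6
Pirton–Marden–Garth–Kelso–Ravel: 1.9+1.9+1.6+4.1 = 9.5
Pirton–Eskin–Tarn–Yarm–Ravel: 1.5+4.8+0.6+2.4 = 9.3
The minimum is 8.6 mi via Pirton–Dunly–Neston–Linby–Ravel.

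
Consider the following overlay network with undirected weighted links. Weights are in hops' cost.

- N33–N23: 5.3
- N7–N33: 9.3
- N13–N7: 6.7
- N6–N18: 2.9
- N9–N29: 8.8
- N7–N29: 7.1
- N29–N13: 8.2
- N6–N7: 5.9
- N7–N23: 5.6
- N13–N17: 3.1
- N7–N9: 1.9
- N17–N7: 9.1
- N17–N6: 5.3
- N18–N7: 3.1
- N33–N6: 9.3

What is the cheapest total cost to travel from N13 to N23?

12.3 hops' cost

Candidate routes:
N13–N17–N7–N23: 3.1+9.1+5.6 = 17.8
N13–N7–N23: 6.7+5.6 = 12.3
Cheapest is N13–N7–N23 at 12.3 hops' cost.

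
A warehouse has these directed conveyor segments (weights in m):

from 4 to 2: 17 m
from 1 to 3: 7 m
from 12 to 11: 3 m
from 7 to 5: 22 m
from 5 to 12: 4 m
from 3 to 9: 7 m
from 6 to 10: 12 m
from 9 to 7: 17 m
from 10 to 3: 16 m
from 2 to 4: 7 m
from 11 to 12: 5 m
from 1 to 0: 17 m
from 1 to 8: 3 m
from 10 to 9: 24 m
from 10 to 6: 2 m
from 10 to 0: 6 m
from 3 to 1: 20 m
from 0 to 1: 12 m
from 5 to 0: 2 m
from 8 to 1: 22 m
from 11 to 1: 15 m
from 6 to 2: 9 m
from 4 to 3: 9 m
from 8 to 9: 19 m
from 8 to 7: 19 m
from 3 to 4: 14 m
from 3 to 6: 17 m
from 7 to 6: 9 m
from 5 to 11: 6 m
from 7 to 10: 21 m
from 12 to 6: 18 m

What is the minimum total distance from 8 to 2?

37 m

Enumerating some paths:
8 → 7 → 6 → 2: 19+9+9 = 37
8 → 7 → 10 → 6 → 2: 19+21+2+9 = 51
The minimum is 37 m via 8 → 7 → 6 → 2.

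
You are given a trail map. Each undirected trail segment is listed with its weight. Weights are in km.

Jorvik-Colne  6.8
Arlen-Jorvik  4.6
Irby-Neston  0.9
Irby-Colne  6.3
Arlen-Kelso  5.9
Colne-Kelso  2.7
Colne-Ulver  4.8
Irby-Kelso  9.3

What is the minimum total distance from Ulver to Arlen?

Shortest distances from Ulver:
Ulver: 0
Colne: 4.8  (via Ulver)
Kelso: 7.5  (via Colne)
Irby: 11.1  (via Colne)
Jorvik: 11.6  (via Colne)
Neston: 12  (via Irby)
Arlen: 13.4  (via Kelso)
Shortest route: Ulver–Colne–Kelso–Arlen = 13.4 km.

13.4 km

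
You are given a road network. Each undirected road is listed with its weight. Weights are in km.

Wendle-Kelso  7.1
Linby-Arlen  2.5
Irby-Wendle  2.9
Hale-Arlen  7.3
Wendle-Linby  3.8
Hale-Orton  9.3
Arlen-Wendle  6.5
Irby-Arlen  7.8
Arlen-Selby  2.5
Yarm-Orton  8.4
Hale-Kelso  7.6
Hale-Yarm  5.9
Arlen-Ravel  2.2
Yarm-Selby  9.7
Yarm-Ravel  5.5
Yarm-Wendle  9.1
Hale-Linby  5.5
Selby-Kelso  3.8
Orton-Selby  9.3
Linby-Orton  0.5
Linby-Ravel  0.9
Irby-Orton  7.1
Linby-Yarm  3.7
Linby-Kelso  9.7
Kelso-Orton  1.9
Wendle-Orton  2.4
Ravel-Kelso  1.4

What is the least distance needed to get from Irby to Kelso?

7.2 km

Settle nodes by increasing distance from Irby:
Irby: 0
Wendle: 2.9  (via Irby)
Orton: 5.3  (via Wendle)
Linby: 5.8  (via Orton)
Ravel: 6.7  (via Linby)
Kelso: 7.2  (via Orton)
Shortest route: Irby–Wendle–Orton–Kelso = 7.2 km.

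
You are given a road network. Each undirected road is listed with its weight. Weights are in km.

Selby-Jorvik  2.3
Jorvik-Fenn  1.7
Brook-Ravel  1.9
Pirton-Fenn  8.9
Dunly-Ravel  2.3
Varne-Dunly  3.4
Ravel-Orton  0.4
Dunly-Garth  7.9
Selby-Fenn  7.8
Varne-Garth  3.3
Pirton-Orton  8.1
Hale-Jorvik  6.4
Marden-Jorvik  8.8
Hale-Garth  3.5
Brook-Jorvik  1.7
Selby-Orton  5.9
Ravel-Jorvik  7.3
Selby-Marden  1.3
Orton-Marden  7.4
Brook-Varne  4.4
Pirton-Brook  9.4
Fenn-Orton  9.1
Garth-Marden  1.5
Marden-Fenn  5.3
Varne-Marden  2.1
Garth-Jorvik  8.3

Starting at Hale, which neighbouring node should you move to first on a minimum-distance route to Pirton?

Candidate routes:
Hale → Jorvik → Fenn → Pirton: 6.4+1.7+8.9 = 17
Hale → Jorvik → Brook → Pirton: 6.4+1.7+9.4 = 17.5
Cheapest is Hale → Jorvik → Fenn → Pirton at 17 km.
So from Hale the first move is to Jorvik.

Jorvik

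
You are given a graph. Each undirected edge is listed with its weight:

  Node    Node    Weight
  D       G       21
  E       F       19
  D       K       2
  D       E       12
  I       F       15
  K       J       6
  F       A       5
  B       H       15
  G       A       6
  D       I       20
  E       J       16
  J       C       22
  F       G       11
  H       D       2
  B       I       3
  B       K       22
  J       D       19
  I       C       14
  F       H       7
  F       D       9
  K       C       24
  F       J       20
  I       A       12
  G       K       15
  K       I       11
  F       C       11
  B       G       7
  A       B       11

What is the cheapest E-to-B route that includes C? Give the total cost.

47

Shortest E→C: E → F → C = 30
Best C to B: C → I → B costing 17
Total via C: 30 + 17 = 47.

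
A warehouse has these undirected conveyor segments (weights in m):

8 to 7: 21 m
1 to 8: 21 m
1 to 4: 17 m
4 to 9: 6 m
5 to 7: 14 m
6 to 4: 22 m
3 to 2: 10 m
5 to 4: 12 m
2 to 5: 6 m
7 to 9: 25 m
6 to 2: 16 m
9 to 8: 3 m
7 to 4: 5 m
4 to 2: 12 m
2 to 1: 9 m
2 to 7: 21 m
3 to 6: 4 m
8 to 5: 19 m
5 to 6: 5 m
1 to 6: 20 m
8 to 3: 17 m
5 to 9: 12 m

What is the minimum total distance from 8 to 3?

17 m

Running Dijkstra from 8:
8: 0
9: 3  (via 8)
4: 9  (via 9)
7: 14  (via 4)
5: 15  (via 9)
3: 17  (via 8)
Shortest route: 8–3 = 17 m.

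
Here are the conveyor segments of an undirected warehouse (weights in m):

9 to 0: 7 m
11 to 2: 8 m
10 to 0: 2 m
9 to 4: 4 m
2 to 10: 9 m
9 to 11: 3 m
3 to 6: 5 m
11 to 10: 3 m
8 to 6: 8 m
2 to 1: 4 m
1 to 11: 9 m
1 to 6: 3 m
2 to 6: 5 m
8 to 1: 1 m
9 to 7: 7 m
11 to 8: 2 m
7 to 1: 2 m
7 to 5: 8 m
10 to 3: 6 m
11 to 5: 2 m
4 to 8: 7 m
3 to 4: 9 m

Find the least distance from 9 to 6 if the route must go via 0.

Shortest 9→0: 9–0 = 7
Shortest 0→6: 0–10–11–8–1–6 = 11
Total via 0: 7 + 11 = 18 m.

18 m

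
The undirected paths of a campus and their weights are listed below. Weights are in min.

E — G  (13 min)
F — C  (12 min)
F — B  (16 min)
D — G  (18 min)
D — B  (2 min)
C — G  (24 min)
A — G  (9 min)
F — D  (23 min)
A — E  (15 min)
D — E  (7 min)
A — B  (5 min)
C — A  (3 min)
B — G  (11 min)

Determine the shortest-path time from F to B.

Compare a few routes:
F → C → A → B: 12+3+5 = 20
F → B: 16 = 16
Cheapest is F → B at 16 min.

16 min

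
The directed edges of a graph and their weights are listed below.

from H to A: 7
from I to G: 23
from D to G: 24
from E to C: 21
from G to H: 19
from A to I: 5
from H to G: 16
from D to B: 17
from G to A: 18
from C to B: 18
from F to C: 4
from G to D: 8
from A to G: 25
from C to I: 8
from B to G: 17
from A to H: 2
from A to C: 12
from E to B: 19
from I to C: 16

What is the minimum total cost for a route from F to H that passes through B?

58

Shortest F→B: F–C–B = 22
Shortest B→H: B–G–H = 36
Total via B: 22 + 36 = 58.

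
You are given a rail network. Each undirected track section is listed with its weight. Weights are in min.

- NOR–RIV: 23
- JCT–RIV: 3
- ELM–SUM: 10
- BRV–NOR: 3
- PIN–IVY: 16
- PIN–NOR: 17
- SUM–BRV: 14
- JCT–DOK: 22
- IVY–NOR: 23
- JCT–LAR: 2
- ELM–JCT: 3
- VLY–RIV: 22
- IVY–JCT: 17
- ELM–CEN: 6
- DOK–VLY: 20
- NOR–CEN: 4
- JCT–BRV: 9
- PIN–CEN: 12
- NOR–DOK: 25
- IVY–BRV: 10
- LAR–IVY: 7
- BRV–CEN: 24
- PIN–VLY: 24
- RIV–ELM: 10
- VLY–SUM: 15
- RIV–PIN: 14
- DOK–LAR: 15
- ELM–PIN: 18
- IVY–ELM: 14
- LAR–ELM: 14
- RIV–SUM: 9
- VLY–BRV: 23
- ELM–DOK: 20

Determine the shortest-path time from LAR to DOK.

15 min

Candidate routes:
LAR - JCT - ELM - DOK: 2+3+20 = 25
LAR - JCT - DOK: 2+22 = 24
LAR - ELM - DOK: 14+20 = 34
LAR - DOK: 15 = 15
The minimum is 15 min via LAR - DOK.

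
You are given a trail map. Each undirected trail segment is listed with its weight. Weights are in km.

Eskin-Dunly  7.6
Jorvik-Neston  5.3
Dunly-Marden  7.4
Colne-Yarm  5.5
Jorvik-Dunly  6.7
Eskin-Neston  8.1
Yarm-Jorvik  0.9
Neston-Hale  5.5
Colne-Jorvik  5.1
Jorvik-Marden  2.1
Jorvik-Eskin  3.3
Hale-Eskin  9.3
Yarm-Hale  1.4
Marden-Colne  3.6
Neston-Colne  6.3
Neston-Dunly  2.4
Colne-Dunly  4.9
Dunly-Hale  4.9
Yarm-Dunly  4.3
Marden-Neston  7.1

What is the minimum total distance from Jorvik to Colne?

5.1 km

Shortest distances from Jorvik:
Jorvik: 0
Yarm: 0.9  (via Jorvik)
Marden: 2.1  (via Jorvik)
Hale: 2.3  (via Yarm)
Eskin: 3.3  (via Jorvik)
Colne: 5.1  (via Jorvik)
Shortest route: Jorvik–Colne = 5.1 km.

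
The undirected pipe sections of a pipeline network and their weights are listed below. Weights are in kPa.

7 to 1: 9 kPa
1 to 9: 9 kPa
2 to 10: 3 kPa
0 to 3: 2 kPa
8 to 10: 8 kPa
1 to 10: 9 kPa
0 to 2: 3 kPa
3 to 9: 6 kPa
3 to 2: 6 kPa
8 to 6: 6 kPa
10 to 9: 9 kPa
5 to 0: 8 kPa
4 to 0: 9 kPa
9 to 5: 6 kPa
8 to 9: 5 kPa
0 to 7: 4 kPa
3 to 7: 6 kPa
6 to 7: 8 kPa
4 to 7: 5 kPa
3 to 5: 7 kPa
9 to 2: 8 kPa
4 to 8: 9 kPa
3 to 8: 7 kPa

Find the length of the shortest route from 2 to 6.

Running Dijkstra from 2:
2: 0
0: 3  (via 2)
10: 3  (via 2)
3: 5  (via 0)
7: 7  (via 0)
9: 8  (via 2)
5: 11  (via 0)
8: 11  (via 10)
1: 12  (via 10)
4: 12  (via 0)
6: 15  (via 7)
Shortest route: 2 → 0 → 7 → 6 = 15 kPa.

15 kPa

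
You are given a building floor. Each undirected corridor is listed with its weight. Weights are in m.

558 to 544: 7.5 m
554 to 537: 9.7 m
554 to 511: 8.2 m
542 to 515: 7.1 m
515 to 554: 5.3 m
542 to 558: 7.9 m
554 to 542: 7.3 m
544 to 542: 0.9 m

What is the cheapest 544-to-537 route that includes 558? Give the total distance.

32.4 m

Shortest 544→558: 544–558 = 7.5
Shortest 558→537: 558–542–554–537 = 24.9
Total via 558: 7.5 + 24.9 = 32.4 m.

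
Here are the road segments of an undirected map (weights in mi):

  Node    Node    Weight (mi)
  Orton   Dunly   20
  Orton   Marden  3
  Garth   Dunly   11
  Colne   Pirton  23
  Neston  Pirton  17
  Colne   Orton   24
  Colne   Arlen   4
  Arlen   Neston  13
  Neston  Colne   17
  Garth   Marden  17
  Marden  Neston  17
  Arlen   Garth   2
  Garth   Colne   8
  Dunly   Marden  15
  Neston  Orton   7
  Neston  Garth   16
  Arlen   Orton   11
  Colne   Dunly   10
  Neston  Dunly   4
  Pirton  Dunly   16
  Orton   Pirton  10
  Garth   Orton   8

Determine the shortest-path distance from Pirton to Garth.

Settle nodes by increasing distance from Pirton:
Pirton: 0
Orton: 10  (via Pirton)
Marden: 13  (via Orton)
Dunly: 16  (via Pirton)
Neston: 17  (via Pirton)
Garth: 18  (via Orton)
Shortest route: Pirton–Orton–Garth = 18 mi.

18 mi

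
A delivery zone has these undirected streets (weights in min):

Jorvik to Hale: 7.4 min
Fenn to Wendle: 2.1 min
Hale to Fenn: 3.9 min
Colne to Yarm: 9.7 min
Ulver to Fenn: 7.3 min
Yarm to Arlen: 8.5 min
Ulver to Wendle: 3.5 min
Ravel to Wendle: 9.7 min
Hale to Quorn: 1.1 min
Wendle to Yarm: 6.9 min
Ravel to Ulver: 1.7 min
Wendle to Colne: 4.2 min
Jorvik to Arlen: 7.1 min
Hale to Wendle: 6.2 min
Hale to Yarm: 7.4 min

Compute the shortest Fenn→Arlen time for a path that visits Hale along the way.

18.4 min

Shortest Fenn→Hale: Fenn → Hale = 3.9
Best Hale to Arlen: Hale → Jorvik → Arlen costing 14.5
Total via Hale: 3.9 + 14.5 = 18.4 min.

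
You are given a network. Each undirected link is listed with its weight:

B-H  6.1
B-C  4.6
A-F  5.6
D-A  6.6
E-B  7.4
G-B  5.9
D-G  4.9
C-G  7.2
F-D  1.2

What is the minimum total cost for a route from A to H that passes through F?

23.7

Best A to F: A → F costing 5.6
Shortest F→H: F → D → G → B → H = 18.1
Total via F: 5.6 + 18.1 = 23.7.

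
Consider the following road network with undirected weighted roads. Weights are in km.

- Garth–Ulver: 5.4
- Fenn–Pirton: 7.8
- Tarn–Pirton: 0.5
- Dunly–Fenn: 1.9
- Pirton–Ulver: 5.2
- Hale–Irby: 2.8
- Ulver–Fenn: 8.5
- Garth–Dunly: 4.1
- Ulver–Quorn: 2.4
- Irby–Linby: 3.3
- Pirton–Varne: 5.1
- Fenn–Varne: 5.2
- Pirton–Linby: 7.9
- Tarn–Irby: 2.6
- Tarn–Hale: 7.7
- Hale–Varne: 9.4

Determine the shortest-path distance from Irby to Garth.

Candidate routes:
Irby → Tarn → Pirton → Fenn → Dunly → Garth: 2.6+0.5+7.8+1.9+4.1 = 16.9
Irby → Tarn → Pirton → Varne → Fenn → Dunly → Garth: 2.6+0.5+5.1+5.2+1.9+4.1 = 19.4
Irby → Tarn → Pirton → Ulver → Garth: 2.6+0.5+5.2+5.4 = 13.7
Irby → Hale → Tarn → Pirton → Ulver → Garth: 2.8+7.7+0.5+5.2+5.4 = 21.6
Cheapest is Irby → Tarn → Pirton → Ulver → Garth at 13.7 km.

13.7 km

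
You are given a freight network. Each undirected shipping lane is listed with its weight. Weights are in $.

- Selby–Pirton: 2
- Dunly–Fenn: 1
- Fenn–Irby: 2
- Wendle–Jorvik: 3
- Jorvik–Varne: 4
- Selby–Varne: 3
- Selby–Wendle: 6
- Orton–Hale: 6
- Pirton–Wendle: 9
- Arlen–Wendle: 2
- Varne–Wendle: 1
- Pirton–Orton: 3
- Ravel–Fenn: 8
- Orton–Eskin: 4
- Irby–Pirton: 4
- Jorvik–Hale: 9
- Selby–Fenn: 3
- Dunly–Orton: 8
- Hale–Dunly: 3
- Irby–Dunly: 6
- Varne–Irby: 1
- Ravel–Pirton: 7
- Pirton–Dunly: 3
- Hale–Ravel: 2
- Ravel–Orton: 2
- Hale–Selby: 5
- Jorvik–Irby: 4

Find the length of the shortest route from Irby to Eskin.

Settle nodes by increasing distance from Irby:
Irby: 0
Varne: 1  (via Irby)
Wendle: 2  (via Varne)
Fenn: 2  (via Irby)
Dunly: 3  (via Fenn)
Selby: 4  (via Varne)
Arlen: 4  (via Wendle)
Pirton: 4  (via Irby)
Jorvik: 4  (via Irby)
Hale: 6  (via Dunly)
Orton: 7  (via Pirton)
Ravel: 8  (via Hale)
Eskin: 11  (via Orton)
Shortest route: Irby–Pirton–Orton–Eskin = $11.

$11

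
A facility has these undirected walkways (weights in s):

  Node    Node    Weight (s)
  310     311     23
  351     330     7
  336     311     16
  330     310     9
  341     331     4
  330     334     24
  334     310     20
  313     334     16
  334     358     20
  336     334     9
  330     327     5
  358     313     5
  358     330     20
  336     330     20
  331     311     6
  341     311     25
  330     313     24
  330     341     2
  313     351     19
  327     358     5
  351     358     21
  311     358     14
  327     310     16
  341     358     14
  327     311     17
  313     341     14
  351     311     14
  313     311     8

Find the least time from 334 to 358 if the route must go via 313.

21 s

Best 334 to 313: 334 → 313 costing 16
Shortest 313→358: 313 → 358 = 5
Total via 313: 16 + 5 = 21 s.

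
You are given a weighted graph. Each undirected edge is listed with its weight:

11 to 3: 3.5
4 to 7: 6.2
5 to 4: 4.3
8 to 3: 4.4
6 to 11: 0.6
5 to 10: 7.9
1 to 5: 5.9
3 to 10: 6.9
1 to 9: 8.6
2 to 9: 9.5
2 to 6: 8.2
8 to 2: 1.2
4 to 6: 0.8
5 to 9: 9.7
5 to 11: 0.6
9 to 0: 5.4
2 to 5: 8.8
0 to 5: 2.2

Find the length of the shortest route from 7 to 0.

Compare a few routes:
7 - 4 - 6 - 11 - 5 - 0: 6.2+0.8+0.6+0.6+2.2 = 10.4
7 - 4 - 5 - 0: 6.2+4.3+2.2 = 12.7
The minimum is 10.4 via 7 - 4 - 6 - 11 - 5 - 0.

10.4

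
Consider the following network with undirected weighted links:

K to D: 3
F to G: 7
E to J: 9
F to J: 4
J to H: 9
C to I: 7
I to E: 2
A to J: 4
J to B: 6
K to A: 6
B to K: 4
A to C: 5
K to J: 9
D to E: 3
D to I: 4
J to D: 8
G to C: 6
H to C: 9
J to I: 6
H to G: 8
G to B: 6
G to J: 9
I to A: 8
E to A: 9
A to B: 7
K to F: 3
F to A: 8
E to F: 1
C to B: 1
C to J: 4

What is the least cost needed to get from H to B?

Compare a few routes:
H → G → B: 8+6 = 14
H → C → B: 9+1 = 10
Cheapest is H → C → B at 10.

10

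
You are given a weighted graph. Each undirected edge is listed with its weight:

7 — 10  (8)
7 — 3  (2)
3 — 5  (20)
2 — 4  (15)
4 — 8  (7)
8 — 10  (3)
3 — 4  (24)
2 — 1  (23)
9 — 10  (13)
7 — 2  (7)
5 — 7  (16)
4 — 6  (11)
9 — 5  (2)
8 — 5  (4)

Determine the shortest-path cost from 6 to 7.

Running Dijkstra from 6:
6: 0
4: 11  (via 6)
8: 18  (via 4)
10: 21  (via 8)
5: 22  (via 8)
9: 24  (via 5)
2: 26  (via 4)
7: 29  (via 10)
Shortest route: 6 → 4 → 8 → 10 → 7 = 29.

29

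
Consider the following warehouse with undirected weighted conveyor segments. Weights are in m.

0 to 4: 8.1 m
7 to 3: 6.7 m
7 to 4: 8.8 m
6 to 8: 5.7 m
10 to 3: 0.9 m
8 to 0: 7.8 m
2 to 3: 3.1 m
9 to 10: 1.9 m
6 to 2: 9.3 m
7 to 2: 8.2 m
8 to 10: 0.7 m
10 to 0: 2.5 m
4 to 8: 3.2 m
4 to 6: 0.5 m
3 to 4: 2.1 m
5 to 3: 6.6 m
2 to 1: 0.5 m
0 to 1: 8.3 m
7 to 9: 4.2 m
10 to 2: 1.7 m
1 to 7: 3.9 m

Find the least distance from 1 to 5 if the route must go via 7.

Best 1 to 7: 1–7 costing 3.9
Best 7 to 5: 7–3–5 costing 13.3
Total via 7: 3.9 + 13.3 = 17.2 m.

17.2 m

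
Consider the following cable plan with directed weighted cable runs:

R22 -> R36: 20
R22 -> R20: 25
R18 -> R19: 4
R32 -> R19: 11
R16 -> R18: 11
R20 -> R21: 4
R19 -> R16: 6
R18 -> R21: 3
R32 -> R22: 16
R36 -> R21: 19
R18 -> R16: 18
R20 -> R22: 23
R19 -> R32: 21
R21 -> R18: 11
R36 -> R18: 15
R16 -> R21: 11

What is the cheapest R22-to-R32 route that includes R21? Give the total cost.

65

Best R22 to R21: R22–R20–R21 costing 29
Shortest R21→R32: R21–R18–R19–R32 = 36
Total via R21: 29 + 36 = 65.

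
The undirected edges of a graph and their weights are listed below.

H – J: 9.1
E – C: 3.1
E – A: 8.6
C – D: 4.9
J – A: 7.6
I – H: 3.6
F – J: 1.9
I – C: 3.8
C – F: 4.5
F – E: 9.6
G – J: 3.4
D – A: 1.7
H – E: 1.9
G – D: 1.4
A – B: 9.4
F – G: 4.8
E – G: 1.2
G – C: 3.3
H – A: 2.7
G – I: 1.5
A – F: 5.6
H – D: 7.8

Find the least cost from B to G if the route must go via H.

Best B to H: B–A–H costing 12.1
Best H to G: H–E–G costing 3.1
Total via H: 12.1 + 3.1 = 15.2.

15.2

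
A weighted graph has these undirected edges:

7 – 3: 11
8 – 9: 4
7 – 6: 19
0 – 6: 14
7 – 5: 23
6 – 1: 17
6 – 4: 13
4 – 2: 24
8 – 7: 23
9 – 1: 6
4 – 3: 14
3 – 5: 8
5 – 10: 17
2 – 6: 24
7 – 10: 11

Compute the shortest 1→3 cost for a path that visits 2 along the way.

Shortest 1→2: 1 → 6 → 2 = 41
Shortest 2→3: 2 → 4 → 3 = 38
Total via 2: 41 + 38 = 79.

79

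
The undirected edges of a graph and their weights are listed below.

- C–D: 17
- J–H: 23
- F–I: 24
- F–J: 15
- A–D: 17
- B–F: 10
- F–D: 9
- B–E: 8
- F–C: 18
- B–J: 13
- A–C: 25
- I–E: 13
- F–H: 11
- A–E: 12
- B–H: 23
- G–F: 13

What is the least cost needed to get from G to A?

39

Shortest distances from G:
G: 0
F: 13  (via G)
D: 22  (via F)
B: 23  (via F)
H: 24  (via F)
J: 28  (via F)
C: 31  (via F)
E: 31  (via B)
I: 37  (via F)
A: 39  (via D)
Shortest route: G → F → D → A = 39.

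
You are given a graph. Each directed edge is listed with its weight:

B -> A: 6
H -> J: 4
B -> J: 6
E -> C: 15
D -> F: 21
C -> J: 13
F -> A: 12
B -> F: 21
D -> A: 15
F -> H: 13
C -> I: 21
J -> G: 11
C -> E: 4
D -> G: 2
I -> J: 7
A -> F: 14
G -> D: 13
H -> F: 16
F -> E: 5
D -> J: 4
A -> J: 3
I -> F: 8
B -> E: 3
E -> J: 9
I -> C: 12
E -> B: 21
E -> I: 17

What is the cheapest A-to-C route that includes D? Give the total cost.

Shortest A→D: A → J → G → D = 27
Shortest D→C: D → F → E → C = 41
Total via D: 27 + 41 = 68.

68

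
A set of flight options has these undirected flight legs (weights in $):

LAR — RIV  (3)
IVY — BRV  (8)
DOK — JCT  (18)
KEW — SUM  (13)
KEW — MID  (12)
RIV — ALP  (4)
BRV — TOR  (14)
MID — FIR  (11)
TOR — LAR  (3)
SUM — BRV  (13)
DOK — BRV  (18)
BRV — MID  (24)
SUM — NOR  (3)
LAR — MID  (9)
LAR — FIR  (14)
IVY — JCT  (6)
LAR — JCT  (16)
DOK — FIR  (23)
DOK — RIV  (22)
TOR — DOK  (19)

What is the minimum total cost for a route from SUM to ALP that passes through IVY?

Best SUM to IVY: SUM → BRV → IVY costing 21
Shortest IVY→ALP: IVY → JCT → LAR → RIV → ALP = 29
Total via IVY: 21 + 29 = $50.

$50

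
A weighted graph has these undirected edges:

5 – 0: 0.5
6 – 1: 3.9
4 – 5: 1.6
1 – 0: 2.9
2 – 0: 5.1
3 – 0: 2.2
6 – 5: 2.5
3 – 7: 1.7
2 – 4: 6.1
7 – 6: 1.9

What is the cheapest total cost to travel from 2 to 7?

9

Shortest distances from 2:
2: 0
0: 5.1  (via 2)
5: 5.6  (via 0)
4: 6.1  (via 2)
3: 7.3  (via 0)
1: 8  (via 0)
6: 8.1  (via 5)
7: 9  (via 3)
Shortest route: 2–0–3–7 = 9.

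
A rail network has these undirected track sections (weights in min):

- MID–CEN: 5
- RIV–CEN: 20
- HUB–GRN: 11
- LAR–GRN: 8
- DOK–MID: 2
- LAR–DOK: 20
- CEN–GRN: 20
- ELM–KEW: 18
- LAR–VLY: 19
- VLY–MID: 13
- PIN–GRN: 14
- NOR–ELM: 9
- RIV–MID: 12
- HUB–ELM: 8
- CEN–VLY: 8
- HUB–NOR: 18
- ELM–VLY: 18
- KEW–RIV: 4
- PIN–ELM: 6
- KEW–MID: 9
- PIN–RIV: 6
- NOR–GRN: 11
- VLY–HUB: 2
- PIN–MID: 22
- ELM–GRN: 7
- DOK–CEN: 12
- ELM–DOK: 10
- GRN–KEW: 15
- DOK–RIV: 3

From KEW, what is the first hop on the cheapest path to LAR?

GRN

Compare a few routes:
KEW - GRN - LAR: 15+8 = 23
KEW - RIV - DOK - LAR: 4+3+20 = 27
KEW - MID - DOK - LAR: 9+2+20 = 31
KEW - RIV - PIN - ELM - GRN - LAR: 4+6+6+7+8 = 31
Cheapest is KEW - GRN - LAR at 23 min.
So from KEW the first move is to GRN.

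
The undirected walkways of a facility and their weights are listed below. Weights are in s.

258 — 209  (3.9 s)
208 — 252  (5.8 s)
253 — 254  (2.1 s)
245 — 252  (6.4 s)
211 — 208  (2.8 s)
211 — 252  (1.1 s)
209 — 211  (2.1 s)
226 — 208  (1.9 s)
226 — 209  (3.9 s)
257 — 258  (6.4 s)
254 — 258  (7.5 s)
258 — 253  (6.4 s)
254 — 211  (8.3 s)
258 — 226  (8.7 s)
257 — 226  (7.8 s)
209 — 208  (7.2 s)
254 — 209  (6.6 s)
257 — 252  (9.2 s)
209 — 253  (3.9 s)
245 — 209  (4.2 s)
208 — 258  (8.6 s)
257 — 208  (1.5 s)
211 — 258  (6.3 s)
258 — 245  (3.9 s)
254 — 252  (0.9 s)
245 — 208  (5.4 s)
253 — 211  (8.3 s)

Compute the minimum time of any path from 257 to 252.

5.4 s

Compare a few routes:
257–208–252: 1.5+5.8 = 7.3
257–208–226–209–211–252: 1.5+1.9+3.9+2.1+1.1 = 10.5
257–252: 9.2 = 9.2
257–208–211–252: 1.5+2.8+1.1 = 5.4
The minimum is 5.4 s via 257–208–211–252.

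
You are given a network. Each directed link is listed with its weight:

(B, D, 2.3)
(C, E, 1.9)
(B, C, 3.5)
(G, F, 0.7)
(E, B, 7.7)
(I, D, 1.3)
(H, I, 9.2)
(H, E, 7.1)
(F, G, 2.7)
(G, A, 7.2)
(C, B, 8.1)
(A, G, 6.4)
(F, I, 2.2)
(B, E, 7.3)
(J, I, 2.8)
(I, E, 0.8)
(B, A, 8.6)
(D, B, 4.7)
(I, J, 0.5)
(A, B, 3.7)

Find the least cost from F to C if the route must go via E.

Best F to E: F → I → E costing 3
Shortest E→C: E → B → C = 11.2
Total via E: 3 + 11.2 = 14.2.

14.2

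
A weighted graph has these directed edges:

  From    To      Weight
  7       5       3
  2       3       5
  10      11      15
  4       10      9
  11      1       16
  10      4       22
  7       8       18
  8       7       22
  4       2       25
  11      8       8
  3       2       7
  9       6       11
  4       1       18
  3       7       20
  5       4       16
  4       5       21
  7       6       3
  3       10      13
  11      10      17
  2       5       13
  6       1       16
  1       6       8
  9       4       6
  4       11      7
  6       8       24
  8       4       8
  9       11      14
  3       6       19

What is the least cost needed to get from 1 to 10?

49

Compare a few routes:
1–6–8–4–10: 8+24+8+9 = 49
1–6–8–7–5–4–10: 8+24+22+3+16+9 = 82
1–6–8–4–11–10: 8+24+8+7+17 = 64
Cheapest is 1–6–8–4–10 at 49.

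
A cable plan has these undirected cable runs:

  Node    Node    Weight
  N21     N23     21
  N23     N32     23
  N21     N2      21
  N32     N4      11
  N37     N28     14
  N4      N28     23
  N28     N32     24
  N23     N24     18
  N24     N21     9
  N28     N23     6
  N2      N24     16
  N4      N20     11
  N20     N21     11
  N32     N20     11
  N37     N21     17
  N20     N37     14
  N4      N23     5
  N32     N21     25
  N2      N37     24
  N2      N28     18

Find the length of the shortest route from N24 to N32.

Candidate routes:
N24–N23–N4–N32: 18+5+11 = 34
N24–N21–N20–N32: 9+11+11 = 31
N24–N21–N32: 9+25 = 34
Cheapest is N24–N21–N20–N32 at 31.

31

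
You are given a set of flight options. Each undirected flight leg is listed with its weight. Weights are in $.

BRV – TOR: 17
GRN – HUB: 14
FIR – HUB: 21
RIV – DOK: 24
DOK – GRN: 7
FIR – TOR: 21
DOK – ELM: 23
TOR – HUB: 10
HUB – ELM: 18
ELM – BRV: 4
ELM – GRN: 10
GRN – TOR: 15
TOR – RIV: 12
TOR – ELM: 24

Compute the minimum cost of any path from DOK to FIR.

Settle nodes by increasing distance from DOK:
DOK: 0
GRN: 7  (via DOK)
ELM: 17  (via GRN)
HUB: 21  (via GRN)
BRV: 21  (via ELM)
TOR: 22  (via GRN)
RIV: 24  (via DOK)
FIR: 42  (via HUB)
Shortest route: DOK → GRN → HUB → FIR = $42.

$42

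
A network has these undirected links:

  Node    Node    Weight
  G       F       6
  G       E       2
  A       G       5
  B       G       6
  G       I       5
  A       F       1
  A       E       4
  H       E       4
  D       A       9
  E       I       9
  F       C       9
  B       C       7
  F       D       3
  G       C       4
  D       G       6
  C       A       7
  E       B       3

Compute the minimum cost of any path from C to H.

10

Shortest distances from C:
C: 0
G: 4  (via C)
E: 6  (via G)
A: 7  (via C)
B: 7  (via C)
F: 8  (via A)
I: 9  (via G)
D: 10  (via G)
H: 10  (via E)
Shortest route: C → G → E → H = 10.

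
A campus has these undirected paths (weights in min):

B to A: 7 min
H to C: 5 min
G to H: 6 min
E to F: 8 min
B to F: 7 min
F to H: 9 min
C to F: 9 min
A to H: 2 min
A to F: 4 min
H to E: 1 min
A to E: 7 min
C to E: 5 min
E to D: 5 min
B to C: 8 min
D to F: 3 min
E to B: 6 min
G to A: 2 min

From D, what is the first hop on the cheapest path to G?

F

Enumerating some paths:
D–F–A–G: 3+4+2 = 9
D–E–H–A–G: 5+1+2+2 = 10
Cheapest is D–F–A–G at 9 min.
So from D the first move is to F.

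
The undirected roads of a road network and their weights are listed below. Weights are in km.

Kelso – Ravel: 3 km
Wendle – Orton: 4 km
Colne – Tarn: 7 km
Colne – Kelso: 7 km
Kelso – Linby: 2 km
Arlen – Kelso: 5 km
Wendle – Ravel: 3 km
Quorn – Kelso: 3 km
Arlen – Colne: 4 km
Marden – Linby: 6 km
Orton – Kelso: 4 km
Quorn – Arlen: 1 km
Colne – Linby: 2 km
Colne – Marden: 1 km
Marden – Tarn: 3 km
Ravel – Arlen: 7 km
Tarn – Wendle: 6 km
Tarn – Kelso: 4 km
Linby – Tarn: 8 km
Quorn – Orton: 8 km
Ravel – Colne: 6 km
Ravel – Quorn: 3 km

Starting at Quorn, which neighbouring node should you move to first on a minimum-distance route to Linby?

Kelso

Candidate routes:
Quorn - Kelso - Linby: 3+2 = 5
Quorn - Arlen - Colne - Linby: 1+4+2 = 7
Quorn - Arlen - Kelso - Linby: 1+5+2 = 8
Cheapest is Quorn - Kelso - Linby at 5 km.
So from Quorn the first move is to Kelso.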